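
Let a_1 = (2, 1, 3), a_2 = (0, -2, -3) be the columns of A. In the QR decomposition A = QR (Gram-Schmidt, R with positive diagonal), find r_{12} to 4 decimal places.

r_{12} = -2.9399

a_1 = (2, 1, 3); ‖a_1‖ = 3.7417, so e_1 = (0.5345, 0.2673, 0.8018).
r_{12} = e_1·a_2 = -2.9399.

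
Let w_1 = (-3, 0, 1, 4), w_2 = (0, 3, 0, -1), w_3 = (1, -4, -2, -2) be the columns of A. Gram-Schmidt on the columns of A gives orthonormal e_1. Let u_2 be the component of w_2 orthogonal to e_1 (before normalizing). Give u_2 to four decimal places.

u_2 = (-0.4615, 3.0000, 0.1538, -0.3846)

w_1 = (-3, 0, 1, 4); ‖w_1‖ = 5.0990, so e_1 = (-0.5883, 0.0000, 0.1961, 0.7845).
e_1·w_2 = (-0.5883)·0 + 0.0000·3 + 0.1961·0 + 0.7845·(-1) = -0.7845.
u_2 = w_2 + 0.7845·e_1 = (-0.4615, 3.0000, 0.1538, -0.3846).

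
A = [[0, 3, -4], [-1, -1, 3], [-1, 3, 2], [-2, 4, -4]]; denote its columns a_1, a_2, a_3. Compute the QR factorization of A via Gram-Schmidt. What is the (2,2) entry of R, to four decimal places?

r_{22} = 4.2817

e_1 = a_1/‖a_1‖ = (0, -1, -1, -2)/2.4495 = (0.0000, -0.4082, -0.4082, -0.8165).
r_{12} = e_1·a_2 = -4.0825.
u_2 = a_2 + 4.0825·e_1 = (3.0000, -2.6667, 1.3333, 0.6667).
r_{22} = ‖u_2‖ = 4.2817.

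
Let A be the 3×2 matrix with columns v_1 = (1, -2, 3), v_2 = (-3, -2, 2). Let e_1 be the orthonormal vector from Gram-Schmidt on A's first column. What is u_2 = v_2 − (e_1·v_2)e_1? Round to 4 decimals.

v_1 = (1, -2, 3); ‖v_1‖ = 3.7417, so e_1 = (0.2673, -0.5345, 0.8018).
e_1·v_2 = 0.2673·(-3) + (-0.5345)·(-2) + 0.8018·2 = 1.8708.
u_2 = v_2 − 1.8708·e_1 = (-3.5000, -1.0000, 0.5000).

u_2 = (-3.5000, -1.0000, 0.5000)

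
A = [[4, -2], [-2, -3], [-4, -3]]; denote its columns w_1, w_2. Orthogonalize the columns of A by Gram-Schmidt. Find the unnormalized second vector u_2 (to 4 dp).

u_2 = (-3.1111, -2.4444, -1.8889)

w_1 = (4, -2, -4); ‖w_1‖ = 6.0000, so e_1 = (0.6667, -0.3333, -0.6667).
e_1·w_2 = 0.6667·(-2) + (-0.3333)·(-3) + (-0.6667)·(-3) = 1.6667.
u_2 = w_2 − 1.6667·e_1 = (-3.1111, -2.4444, -1.8889).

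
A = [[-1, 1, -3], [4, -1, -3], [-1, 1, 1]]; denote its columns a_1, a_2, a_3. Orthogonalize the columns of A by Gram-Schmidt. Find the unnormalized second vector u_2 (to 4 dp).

u_2 = (0.6667, 0.3333, 0.6667)

a_1 = (-1, 4, -1); ‖a_1‖ = 4.2426, so q_1 = (-0.2357, 0.9428, -0.2357).
q_1·a_2 = (-0.2357)·1 + 0.9428·(-1) + (-0.2357)·1 = -1.4142.
u_2 = a_2 + 1.4142·q_1 = (0.6667, 0.3333, 0.6667).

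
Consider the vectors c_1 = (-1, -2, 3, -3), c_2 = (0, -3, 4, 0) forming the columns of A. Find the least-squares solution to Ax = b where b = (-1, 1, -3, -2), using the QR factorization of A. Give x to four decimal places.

c_1 = (-1, -2, 3, -3); ‖c_1‖ = 4.7958, so e_1 = (-0.2085, -0.4170, 0.6255, -0.6255).
e_1·c_2 = (-0.2085)·0 + (-0.4170)·(-3) + 0.6255·4 + (-0.6255)·0 = 3.7533.
u_2 = c_2 − 3.7533·e_1 = (0.7826, -1.4348, 1.6522, 2.3478).
‖u_2‖ = 3.3035, so e_2 = (0.2369, -0.4343, 0.5001, 0.7107).
Qᵀb = (-0.8341, -3.5930).
Back-substitute: x_2 = -3.5930/3.3035 = -1.0876.
x_1 = (-0.8341 − 3.7533·(-1.0876))/4.7958 = 0.6773.

x = (0.6773, -1.0876)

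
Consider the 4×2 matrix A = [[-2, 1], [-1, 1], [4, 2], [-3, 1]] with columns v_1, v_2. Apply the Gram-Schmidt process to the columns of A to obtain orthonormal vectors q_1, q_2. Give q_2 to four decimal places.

v_1 = (-2, -1, 4, -3); ‖v_1‖ = 5.4772, so q_1 = (-0.3651, -0.1826, 0.7303, -0.5477).
q_1·v_2 = (-0.3651)·1 + (-0.1826)·1 + 0.7303·2 + (-0.5477)·1 = 0.3651.
u_2 = v_2 − 0.3651·q_1 = (1.1333, 1.0667, 1.7333, 1.2000).
‖u_2‖ = 2.6204, so q_2 = (0.4325, 0.4071, 0.6615, 0.4579).

q_2 = (0.4325, 0.4071, 0.6615, 0.4579)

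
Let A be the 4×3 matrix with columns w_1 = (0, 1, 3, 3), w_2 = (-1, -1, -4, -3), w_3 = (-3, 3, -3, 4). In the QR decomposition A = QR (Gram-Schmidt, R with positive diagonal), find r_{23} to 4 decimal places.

r_{23} = 5.6234

w_1 = (0, 1, 3, 3); ‖w_1‖ = 4.3589, so e_1 = (0.0000, 0.2294, 0.6882, 0.6882).
e_1·w_2 = 0.0000·(-1) + 0.2294·(-1) + 0.6882·(-4) + 0.6882·(-3) = -5.0471.
u_2 = w_2 + 5.0471·e_1 = (-1.0000, 0.1579, -0.5263, 0.4737).
‖u_2‖ = 1.2354, so e_2 = (-0.8094, 0.1278, -0.4260, 0.3834).
r_{23} = e_2·w_3 = 5.6234.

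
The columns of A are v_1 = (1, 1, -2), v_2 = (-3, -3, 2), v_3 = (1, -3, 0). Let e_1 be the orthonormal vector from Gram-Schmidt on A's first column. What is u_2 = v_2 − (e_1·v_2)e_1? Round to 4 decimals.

u_2 = (-1.3333, -1.3333, -1.3333)

v_1 = (1, 1, -2); ‖v_1‖ = 2.4495, so e_1 = (0.4082, 0.4082, -0.8165).
e_1·v_2 = 0.4082·(-3) + 0.4082·(-3) + (-0.8165)·2 = -4.0825.
u_2 = v_2 + 4.0825·e_1 = (-1.3333, -1.3333, -1.3333).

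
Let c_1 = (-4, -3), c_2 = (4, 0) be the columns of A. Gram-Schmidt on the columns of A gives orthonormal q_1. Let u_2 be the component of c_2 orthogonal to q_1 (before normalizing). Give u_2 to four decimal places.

u_2 = (1.4400, -1.9200)

q_1 = c_1/‖c_1‖ = (-4, -3)/5.0000 = (-0.8000, -0.6000).
r_{12} = q_1·c_2 = -3.2000.
u_2 = c_2 + 3.2000·q_1 = (1.4400, -1.9200).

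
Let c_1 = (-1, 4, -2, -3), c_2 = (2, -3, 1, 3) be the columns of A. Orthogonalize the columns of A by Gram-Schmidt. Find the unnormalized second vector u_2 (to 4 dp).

q_1 = c_1/‖c_1‖ = (-1, 4, -2, -3)/5.4772 = (-0.1826, 0.7303, -0.3651, -0.5477).
r_{12} = q_1·c_2 = -4.5644.
u_2 = c_2 + 4.5644·q_1 = (1.1667, 0.3333, -0.6667, 0.5000).

u_2 = (1.1667, 0.3333, -0.6667, 0.5000)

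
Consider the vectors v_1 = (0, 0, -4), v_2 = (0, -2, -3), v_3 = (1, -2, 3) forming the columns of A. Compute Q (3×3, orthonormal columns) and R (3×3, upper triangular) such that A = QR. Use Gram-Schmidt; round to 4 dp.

Q = [[0.0000, 0.0000, 1.0000], [0.0000, -1.0000, 0.0000], [-1.0000, 0.0000, 0.0000]], R = [[4.0000, 3.0000, -3.0000], [0.0000, 2.0000, 2.0000], [0.0000, 0.0000, 1.0000]]

v_1 = (0, 0, -4); ‖v_1‖ = 4.0000, so e_1 = (0.0000, 0.0000, -1.0000).
e_1·v_2 = 0.0000·0 + 0.0000·(-2) + (-1.0000)·(-3) = 3.0000.
u_2 = v_2 − 3.0000·e_1 = (0.0000, -2.0000, 0.0000).
‖u_2‖ = 2.0000, so e_2 = (0.0000, -1.0000, 0.0000).
e_1·v_3 = 0.0000·1 + 0.0000·(-2) + (-1.0000)·3 = -3.0000; e_2·v_3 = 0.0000·1 + (-1.0000)·(-2) + 0.0000·3 = 2.0000.
u_3 = v_3 + 3.0000·e_1 − 2.0000·e_2 = (1.0000, 0.0000, 0.0000).
‖u_3‖ = 1.0000, so e_3 = (1.0000, 0.0000, 0.0000).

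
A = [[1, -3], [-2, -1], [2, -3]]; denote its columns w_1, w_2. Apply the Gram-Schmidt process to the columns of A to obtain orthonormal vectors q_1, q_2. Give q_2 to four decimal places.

q_2 = (-0.6036, -0.6941, -0.3923)

q_1 = w_1/‖w_1‖ = (1, -2, 2)/3.0000 = (0.3333, -0.6667, 0.6667).
r_{12} = q_1·w_2 = -2.3333.
u_2 = w_2 + 2.3333·q_1 = (-2.2222, -2.5556, -1.4444).
‖u_2‖ = 3.6818, so q_2 = (-0.6036, -0.6941, -0.3923).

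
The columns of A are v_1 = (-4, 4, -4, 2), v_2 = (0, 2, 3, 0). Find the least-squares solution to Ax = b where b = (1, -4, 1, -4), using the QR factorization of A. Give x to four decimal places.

x = (-0.6606, -0.5879)

v_1 = (-4, 4, -4, 2); ‖v_1‖ = 7.2111, so e_1 = (-0.5547, 0.5547, -0.5547, 0.2774).
e_1·v_2 = (-0.5547)·0 + 0.5547·2 + (-0.5547)·3 + 0.2774·0 = -0.5547.
u_2 = v_2 + 0.5547·e_1 = (-0.3077, 2.3077, 2.6923, 0.1538).
‖u_2‖ = 3.5626, so e_2 = (-0.0864, 0.6478, 0.7557, 0.0432).
Qᵀb = (-4.4376, -2.0944).
Back-substitute: x_2 = -2.0944/3.5626 = -0.5879.
x_1 = (-4.4376 + 0.5547·(-0.5879))/7.2111 = -0.6606.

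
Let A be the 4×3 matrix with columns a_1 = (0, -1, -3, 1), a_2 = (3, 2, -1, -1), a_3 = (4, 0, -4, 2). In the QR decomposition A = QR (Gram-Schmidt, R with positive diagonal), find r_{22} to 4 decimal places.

q_1 = a_1/‖a_1‖ = (0, -1, -3, 1)/3.3166 = (0.0000, -0.3015, -0.9045, 0.3015).
r_{12} = q_1·a_2 = 0.0000.
u_2 = a_2 + 0.0000·q_1 = (3.0000, 2.0000, -1.0000, -1.0000).
r_{22} = ‖u_2‖ = 3.8730.

r_{22} = 3.8730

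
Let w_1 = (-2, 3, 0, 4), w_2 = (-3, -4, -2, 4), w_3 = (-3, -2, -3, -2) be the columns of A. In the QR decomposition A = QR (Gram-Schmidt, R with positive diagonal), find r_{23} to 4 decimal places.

w_1 = (-2, 3, 0, 4); ‖w_1‖ = 5.3852, so e_1 = (-0.3714, 0.5571, 0.0000, 0.7428).
e_1·w_2 = (-0.3714)·(-3) + 0.5571·(-4) + 0.0000·(-2) + 0.7428·4 = 1.8570.
u_2 = w_2 − 1.8570·e_1 = (-2.3103, -5.0345, -2.0000, 2.6207).
‖u_2‖ = 6.4461, so e_2 = (-0.3584, -0.7810, -0.3103, 0.4066).
r_{23} = e_2·w_3 = 2.7550.

r_{23} = 2.7550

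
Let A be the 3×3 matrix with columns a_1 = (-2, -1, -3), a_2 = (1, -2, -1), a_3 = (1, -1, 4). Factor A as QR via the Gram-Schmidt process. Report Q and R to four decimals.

Q = [[-0.5345, 0.6172, -0.5774], [-0.2673, -0.7715, -0.5774], [-0.8018, -0.1543, 0.5774]], R = [[3.7417, 0.8018, -3.4744], [0.0000, 2.3146, 0.7715], [0.0000, 0.0000, 2.3094]]

a_1 = (-2, -1, -3); ‖a_1‖ = 3.7417, so q_1 = (-0.5345, -0.2673, -0.8018).
q_1·a_2 = (-0.5345)·1 + (-0.2673)·(-2) + (-0.8018)·(-1) = 0.8018.
u_2 = a_2 − 0.8018·q_1 = (1.4286, -1.7857, -0.3571).
‖u_2‖ = 2.3146, so q_2 = (0.6172, -0.7715, -0.1543).
q_1·a_3 = (-0.5345)·1 + (-0.2673)·(-1) + (-0.8018)·4 = -3.4744; q_2·a_3 = 0.6172·1 + (-0.7715)·(-1) + (-0.1543)·4 = 0.7715.
u_3 = a_3 + 3.4744·q_1 − 0.7715·q_2 = (-1.3333, -1.3333, 1.3333).
‖u_3‖ = 2.3094, so q_3 = (-0.5774, -0.5774, 0.5774).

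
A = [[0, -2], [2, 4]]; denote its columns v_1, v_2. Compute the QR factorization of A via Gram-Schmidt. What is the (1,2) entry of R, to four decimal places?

v_1 = (0, 2); ‖v_1‖ = 2.0000, so e_1 = (0.0000, 1.0000).
r_{12} = e_1·v_2 = 4.0000.

r_{12} = 4.0000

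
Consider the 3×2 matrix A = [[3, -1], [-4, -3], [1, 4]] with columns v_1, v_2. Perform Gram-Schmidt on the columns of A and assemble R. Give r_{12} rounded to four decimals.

q_1 = v_1/‖v_1‖ = (3, -4, 1)/5.0990 = (0.5883, -0.7845, 0.1961).
r_{12} = q_1·v_2 = 2.5495.

r_{12} = 2.5495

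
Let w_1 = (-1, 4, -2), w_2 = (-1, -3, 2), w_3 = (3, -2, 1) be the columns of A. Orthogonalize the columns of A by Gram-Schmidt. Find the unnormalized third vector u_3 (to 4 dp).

w_1 = (-1, 4, -2); ‖w_1‖ = 4.5826, so q_1 = (-0.2182, 0.8729, -0.4364).
q_1·w_2 = (-0.2182)·(-1) + 0.8729·(-3) + (-0.4364)·2 = -3.2733.
u_2 = w_2 + 3.2733·q_1 = (-1.7143, -0.1429, 0.5714).
‖u_2‖ = 1.8127, so q_2 = (-0.9457, -0.0788, 0.3152).
q_1·w_3 = (-0.2182)·3 + 0.8729·(-2) + (-0.4364)·1 = -2.8368; q_2·w_3 = (-0.9457)·3 + (-0.0788)·(-2) + 0.3152·1 = -2.3643.
u_3 = w_3 + 2.8368·q_1 + 2.3643·q_2 = (0.1449, 0.2899, 0.5072).

u_3 = (0.1449, 0.2899, 0.5072)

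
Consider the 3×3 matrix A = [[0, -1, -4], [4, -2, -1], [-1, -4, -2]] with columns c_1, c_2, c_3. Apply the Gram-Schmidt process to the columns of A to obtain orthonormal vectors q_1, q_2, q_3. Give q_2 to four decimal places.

q_2 = (-0.2233, -0.2364, -0.9457)

c_1 = (0, 4, -1); ‖c_1‖ = 4.1231, so q_1 = (0.0000, 0.9701, -0.2425).
q_1·c_2 = 0.0000·(-1) + 0.9701·(-2) + (-0.2425)·(-4) = -0.9701.
u_2 = c_2 + 0.9701·q_1 = (-1.0000, -1.0588, -4.2353).
‖u_2‖ = 4.4787, so q_2 = (-0.2233, -0.2364, -0.9457).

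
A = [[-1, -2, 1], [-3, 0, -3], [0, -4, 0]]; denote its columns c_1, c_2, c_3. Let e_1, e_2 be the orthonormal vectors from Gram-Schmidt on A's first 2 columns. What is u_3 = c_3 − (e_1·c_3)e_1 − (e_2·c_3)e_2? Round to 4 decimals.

u_3 = (1.4694, -0.4898, -0.7347)

e_1 = c_1/‖c_1‖ = (-1, -3, 0)/3.1623 = (-0.3162, -0.9487, 0.0000).
r_{12} = e_1·c_2 = 0.6325.
u_2 = c_2 − 0.6325·e_1 = (-1.8000, 0.6000, -4.0000).
‖u_2‖ = 4.4272, so e_2 = (-0.4066, 0.1355, -0.9035).
r_{13} = e_1·c_3 = 2.5298; r_{23} = e_2·c_3 = -0.8132.
u_3 = c_3 − 2.5298·e_1 + 0.8132·e_2 = (1.4694, -0.4898, -0.7347).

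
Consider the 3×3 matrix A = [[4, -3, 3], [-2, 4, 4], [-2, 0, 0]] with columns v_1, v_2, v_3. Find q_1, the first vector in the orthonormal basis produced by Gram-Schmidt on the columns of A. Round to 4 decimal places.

v_1 = (4, -2, -2); ‖v_1‖ = 4.8990, so q_1 = (0.8165, -0.4082, -0.4082).

q_1 = (0.8165, -0.4082, -0.4082)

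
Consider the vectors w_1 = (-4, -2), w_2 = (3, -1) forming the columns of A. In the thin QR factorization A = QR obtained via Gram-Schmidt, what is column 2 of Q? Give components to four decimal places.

w_1 = (-4, -2); ‖w_1‖ = 4.4721, so q_1 = (-0.8944, -0.4472).
q_1·w_2 = (-0.8944)·3 + (-0.4472)·(-1) = -2.2361.
u_2 = w_2 + 2.2361·q_1 = (1.0000, -2.0000).
‖u_2‖ = 2.2361, so q_2 = (0.4472, -0.8944).

q_2 = (0.4472, -0.8944)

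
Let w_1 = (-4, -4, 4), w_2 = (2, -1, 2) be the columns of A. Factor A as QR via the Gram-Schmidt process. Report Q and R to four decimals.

Q = [[-0.5774, 0.7926], [-0.5774, -0.2265], [0.5774, 0.5661]], R = [[6.9282, 0.5774], [0.0000, 2.9439]]

q_1 = w_1/‖w_1‖ = (-4, -4, 4)/6.9282 = (-0.5774, -0.5774, 0.5774).
r_{12} = q_1·w_2 = 0.5774.
u_2 = w_2 − 0.5774·q_1 = (2.3333, -0.6667, 1.6667).
‖u_2‖ = 2.9439, so q_2 = (0.7926, -0.2265, 0.5661).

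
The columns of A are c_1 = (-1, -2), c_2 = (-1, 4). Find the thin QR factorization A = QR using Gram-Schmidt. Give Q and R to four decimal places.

c_1 = (-1, -2); ‖c_1‖ = 2.2361, so e_1 = (-0.4472, -0.8944).
e_1·c_2 = (-0.4472)·(-1) + (-0.8944)·4 = -3.1305.
u_2 = c_2 + 3.1305·e_1 = (-2.4000, 1.2000).
‖u_2‖ = 2.6833, so e_2 = (-0.8944, 0.4472).

Q = [[-0.4472, -0.8944], [-0.8944, 0.4472]], R = [[2.2361, -3.1305], [0.0000, 2.6833]]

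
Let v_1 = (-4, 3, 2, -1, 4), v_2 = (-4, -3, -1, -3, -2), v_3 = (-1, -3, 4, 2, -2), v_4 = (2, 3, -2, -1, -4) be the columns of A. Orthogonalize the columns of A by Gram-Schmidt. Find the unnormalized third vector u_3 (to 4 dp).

v_1 = (-4, 3, 2, -1, 4); ‖v_1‖ = 6.7823, so e_1 = (-0.5898, 0.4423, 0.2949, -0.1474, 0.5898).
e_1·v_2 = (-0.5898)·(-4) + 0.4423·(-3) + 0.2949·(-1) + (-0.1474)·(-3) + 0.5898·(-2) = 0.0000.
u_2 = v_2 + 0.0000·e_1 = (-4.0000, -3.0000, -1.0000, -3.0000, -2.0000).
‖u_2‖ = 6.2450, so e_2 = (-0.6405, -0.4804, -0.1601, -0.4804, -0.3203).
e_1·v_3 = (-0.5898)·(-1) + 0.4423·(-3) + 0.2949·4 + (-0.1474)·2 + 0.5898·(-2) = -1.0321; e_2·v_3 = (-0.6405)·(-1) + (-0.4804)·(-3) + (-0.1601)·4 + (-0.4804)·2 + (-0.3203)·(-2) = 1.1209.
u_3 = v_3 + 1.0321·e_1 − 1.1209·e_2 = (-0.8907, -2.0050, 4.4838, 2.3863, -1.0323).

u_3 = (-0.8907, -2.0050, 4.4838, 2.3863, -1.0323)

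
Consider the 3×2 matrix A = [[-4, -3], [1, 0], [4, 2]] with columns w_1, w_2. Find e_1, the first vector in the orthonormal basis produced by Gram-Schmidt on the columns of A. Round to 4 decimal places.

w_1 = (-4, 1, 4); ‖w_1‖ = 5.7446, so e_1 = (-0.6963, 0.1741, 0.6963).

e_1 = (-0.6963, 0.1741, 0.6963)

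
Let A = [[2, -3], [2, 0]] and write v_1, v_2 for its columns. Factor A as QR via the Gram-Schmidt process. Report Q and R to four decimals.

v_1 = (2, 2); ‖v_1‖ = 2.8284, so q_1 = (0.7071, 0.7071).
q_1·v_2 = 0.7071·(-3) + 0.7071·0 = -2.1213.
u_2 = v_2 + 2.1213·q_1 = (-1.5000, 1.5000).
‖u_2‖ = 2.1213, so q_2 = (-0.7071, 0.7071).

Q = [[0.7071, -0.7071], [0.7071, 0.7071]], R = [[2.8284, -2.1213], [0.0000, 2.1213]]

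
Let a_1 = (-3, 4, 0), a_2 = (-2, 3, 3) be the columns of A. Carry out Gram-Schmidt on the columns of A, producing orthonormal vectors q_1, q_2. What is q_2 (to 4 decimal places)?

q_2 = (0.0532, 0.0399, 0.9978)

a_1 = (-3, 4, 0); ‖a_1‖ = 5.0000, so q_1 = (-0.6000, 0.8000, 0.0000).
q_1·a_2 = (-0.6000)·(-2) + 0.8000·3 + 0.0000·3 = 3.6000.
u_2 = a_2 − 3.6000·q_1 = (0.1600, 0.1200, 3.0000).
‖u_2‖ = 3.0067, so q_2 = (0.0532, 0.0399, 0.9978).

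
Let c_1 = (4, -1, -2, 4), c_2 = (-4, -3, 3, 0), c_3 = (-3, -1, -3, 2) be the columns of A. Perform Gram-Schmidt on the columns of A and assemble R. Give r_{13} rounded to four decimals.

r_{13} = 0.4932

c_1 = (4, -1, -2, 4); ‖c_1‖ = 6.0828, so q_1 = (0.6576, -0.1644, -0.3288, 0.6576).
r_{13} = q_1·c_3 = 0.4932.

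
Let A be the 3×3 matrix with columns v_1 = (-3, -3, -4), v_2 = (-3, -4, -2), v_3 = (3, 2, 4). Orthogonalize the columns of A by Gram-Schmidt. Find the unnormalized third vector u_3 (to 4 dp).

v_1 = (-3, -3, -4); ‖v_1‖ = 5.8310, so q_1 = (-0.5145, -0.5145, -0.6860).
q_1·v_2 = (-0.5145)·(-3) + (-0.5145)·(-4) + (-0.6860)·(-2) = 4.9735.
u_2 = v_2 − 4.9735·q_1 = (-0.4412, -1.4412, 1.4118).
‖u_2‖ = 2.0651, so q_2 = (-0.2136, -0.6979, 0.6836).
q_1·v_3 = (-0.5145)·3 + (-0.5145)·2 + (-0.6860)·4 = -5.3165; q_2·v_3 = (-0.2136)·3 + (-0.6979)·2 + 0.6836·4 = 0.6979.
u_3 = v_3 + 5.3165·q_1 − 0.6979·q_2 = (0.4138, -0.2483, -0.1241).

u_3 = (0.4138, -0.2483, -0.1241)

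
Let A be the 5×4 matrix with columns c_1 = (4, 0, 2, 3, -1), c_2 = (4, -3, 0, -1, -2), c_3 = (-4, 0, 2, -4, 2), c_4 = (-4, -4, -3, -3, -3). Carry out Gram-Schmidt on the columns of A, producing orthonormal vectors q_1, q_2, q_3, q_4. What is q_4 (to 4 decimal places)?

q_4 = (-0.5299, -0.4148, 0.2385, 0.3443, -0.6097)

q_1 = c_1/‖c_1‖ = (4, 0, 2, 3, -1)/5.4772 = (0.7303, 0.0000, 0.3651, 0.5477, -0.1826).
r_{12} = q_1·c_2 = 2.7386.
u_2 = c_2 − 2.7386·q_1 = (2.0000, -3.0000, -1.0000, -2.5000, -1.5000).
‖u_2‖ = 4.7434, so q_2 = (0.4216, -0.6325, -0.2108, -0.5270, -0.3162).
r_{13} = q_1·c_3 = -4.7469; r_{23} = q_2·c_3 = -0.6325.
u_3 = c_3 + 4.7469·q_1 + 0.6325·q_2 = (-0.2667, -0.4000, 3.6000, -1.7333, 0.9333).
‖u_3‖ = 4.1312, so q_3 = (-0.0645, -0.0968, 0.8714, -0.4196, 0.2259).
r_{14} = q_1·c_4 = -5.1121; r_{24} = q_2·c_4 = 4.0056; r_{34} = q_3·c_4 = -1.3878.
u_4 = c_4 + 5.1121·q_1 − 4.0056·q_2 + 1.3878·q_3 = (-2.0451, -1.6010, 0.9205, 1.3288, -2.3531).
‖u_4‖ = 3.8596, so q_4 = (-0.5299, -0.4148, 0.2385, 0.3443, -0.6097).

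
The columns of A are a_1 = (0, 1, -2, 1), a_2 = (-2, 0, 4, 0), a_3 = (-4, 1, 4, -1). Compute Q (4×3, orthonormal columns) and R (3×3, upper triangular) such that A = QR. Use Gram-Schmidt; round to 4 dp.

Q = [[0.0000, -0.6547, -0.5521], [0.4082, 0.4364, 0.2070], [-0.8165, 0.4364, -0.2760], [0.4082, 0.4364, -0.7591]], R = [[2.4495, -3.2660, -3.2660], [0.0000, 3.0551, 4.3644], [0.0000, 0.0000, 2.0702]]

a_1 = (0, 1, -2, 1); ‖a_1‖ = 2.4495, so e_1 = (0.0000, 0.4082, -0.8165, 0.4082).
e_1·a_2 = 0.0000·(-2) + 0.4082·0 + (-0.8165)·4 + 0.4082·0 = -3.2660.
u_2 = a_2 + 3.2660·e_1 = (-2.0000, 1.3333, 1.3333, 1.3333).
‖u_2‖ = 3.0551, so e_2 = (-0.6547, 0.4364, 0.4364, 0.4364).
e_1·a_3 = 0.0000·(-4) + 0.4082·1 + (-0.8165)·4 + 0.4082·(-1) = -3.2660; e_2·a_3 = (-0.6547)·(-4) + 0.4364·1 + 0.4364·4 + 0.4364·(-1) = 4.3644.
u_3 = a_3 + 3.2660·e_1 − 4.3644·e_2 = (-1.1429, 0.4286, -0.5714, -1.5714).
‖u_3‖ = 2.0702, so e_3 = (-0.5521, 0.2070, -0.2760, -0.7591).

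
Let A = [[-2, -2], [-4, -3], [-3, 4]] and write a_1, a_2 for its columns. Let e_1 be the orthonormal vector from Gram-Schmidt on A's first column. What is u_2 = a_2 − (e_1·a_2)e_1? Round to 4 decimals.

a_1 = (-2, -4, -3); ‖a_1‖ = 5.3852, so e_1 = (-0.3714, -0.7428, -0.5571).
e_1·a_2 = (-0.3714)·(-2) + (-0.7428)·(-3) + (-0.5571)·4 = 0.7428.
u_2 = a_2 − 0.7428·e_1 = (-1.7241, -2.4483, 4.4138).

u_2 = (-1.7241, -2.4483, 4.4138)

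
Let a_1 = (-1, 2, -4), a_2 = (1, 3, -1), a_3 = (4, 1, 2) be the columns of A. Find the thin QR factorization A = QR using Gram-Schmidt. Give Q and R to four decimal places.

a_1 = (-1, 2, -4); ‖a_1‖ = 4.5826, so q_1 = (-0.2182, 0.4364, -0.8729).
q_1·a_2 = (-0.2182)·1 + 0.4364·3 + (-0.8729)·(-1) = 1.9640.
u_2 = a_2 − 1.9640·q_1 = (1.4286, 2.1429, 0.7143).
‖u_2‖ = 2.6726, so q_2 = (0.5345, 0.8018, 0.2673).
q_1·a_3 = (-0.2182)·4 + 0.4364·1 + (-0.8729)·2 = -2.1822; q_2·a_3 = 0.5345·4 + 0.8018·1 + 0.2673·2 = 3.4744.
u_3 = a_3 + 2.1822·q_1 − 3.4744·q_2 = (1.6667, -0.8333, -0.8333).
‖u_3‖ = 2.0412, so q_3 = (0.8165, -0.4082, -0.4082).

Q = [[-0.2182, 0.5345, 0.8165], [0.4364, 0.8018, -0.4082], [-0.8729, 0.2673, -0.4082]], R = [[4.5826, 1.9640, -2.1822], [0.0000, 2.6726, 3.4744], [0.0000, 0.0000, 2.0412]]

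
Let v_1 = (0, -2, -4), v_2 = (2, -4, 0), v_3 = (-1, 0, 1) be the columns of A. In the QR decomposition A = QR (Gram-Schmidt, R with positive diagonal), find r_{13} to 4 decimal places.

v_1 = (0, -2, -4); ‖v_1‖ = 4.4721, so e_1 = (0.0000, -0.4472, -0.8944).
r_{13} = e_1·v_3 = -0.8944.

r_{13} = -0.8944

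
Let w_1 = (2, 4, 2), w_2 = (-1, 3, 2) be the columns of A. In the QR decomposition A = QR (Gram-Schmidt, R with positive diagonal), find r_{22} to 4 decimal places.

w_1 = (2, 4, 2); ‖w_1‖ = 4.8990, so q_1 = (0.4082, 0.8165, 0.4082).
q_1·w_2 = 0.4082·(-1) + 0.8165·3 + 0.4082·2 = 2.8577.
u_2 = w_2 − 2.8577·q_1 = (-2.1667, 0.6667, 0.8333).
r_{22} = ‖u_2‖ = 2.4152.

r_{22} = 2.4152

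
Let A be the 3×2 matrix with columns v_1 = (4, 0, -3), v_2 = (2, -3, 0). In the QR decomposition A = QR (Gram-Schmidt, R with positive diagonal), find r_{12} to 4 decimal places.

r_{12} = 1.6000

e_1 = v_1/‖v_1‖ = (4, 0, -3)/5.0000 = (0.8000, 0.0000, -0.6000).
r_{12} = e_1·v_2 = 1.6000.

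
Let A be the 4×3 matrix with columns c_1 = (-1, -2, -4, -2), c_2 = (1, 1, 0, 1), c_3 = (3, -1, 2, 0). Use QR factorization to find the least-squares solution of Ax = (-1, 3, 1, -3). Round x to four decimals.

q_1 = c_1/‖c_1‖ = (-1, -2, -4, -2)/5.0000 = (-0.2000, -0.4000, -0.8000, -0.4000).
r_{12} = q_1·c_2 = -1.0000.
u_2 = c_2 + 1.0000·q_1 = (0.8000, 0.6000, -0.8000, 0.6000).
‖u_2‖ = 1.4142, so q_2 = (0.5657, 0.4243, -0.5657, 0.4243).
r_{13} = q_1·c_3 = -1.8000; r_{23} = q_2·c_3 = 0.1414.
u_3 = c_3 + 1.8000·q_1 − 0.1414·q_2 = (2.5600, -1.7800, 0.6400, -0.7800).
‖u_3‖ = 3.2772, so q_3 = (0.7812, -0.5431, 0.1953, -0.2380).
Qᵀb = (-0.6000, -1.1314, -1.5013).
Back-substitute: x_3 = -1.5013/3.2772 = -0.4581.
x_2 = (-1.1314 − 0.1414·(-0.4581))/1.4142 = -0.7542.
x_1 = (-0.6000 + 1.0000·(-0.7542) + 1.8000·(-0.4581))/5.0000 = -0.4358.

x = (-0.4358, -0.7542, -0.4581)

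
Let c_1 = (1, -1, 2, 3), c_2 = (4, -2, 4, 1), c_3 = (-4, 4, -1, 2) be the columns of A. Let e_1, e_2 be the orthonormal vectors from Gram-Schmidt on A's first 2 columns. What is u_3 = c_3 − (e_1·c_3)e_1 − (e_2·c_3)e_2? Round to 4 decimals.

c_1 = (1, -1, 2, 3); ‖c_1‖ = 3.8730, so e_1 = (0.2582, -0.2582, 0.5164, 0.7746).
e_1·c_2 = 0.2582·4 + (-0.2582)·(-2) + 0.5164·4 + 0.7746·1 = 4.3894.
u_2 = c_2 − 4.3894·e_1 = (2.8667, -0.8667, 1.7333, -2.4000).
‖u_2‖ = 4.2111, so e_2 = (0.6807, -0.2058, 0.4116, -0.5699).
e_1·c_3 = 0.2582·(-4) + (-0.2582)·4 + 0.5164·(-1) + 0.7746·2 = -1.0328; e_2·c_3 = 0.6807·(-4) + (-0.2058)·4 + 0.4116·(-1) + (-0.5699)·2 = -5.0976.
u_3 = c_3 + 1.0328·e_1 + 5.0976·e_2 = (-0.2632, 2.6842, 1.6316, -0.1053).

u_3 = (-0.2632, 2.6842, 1.6316, -0.1053)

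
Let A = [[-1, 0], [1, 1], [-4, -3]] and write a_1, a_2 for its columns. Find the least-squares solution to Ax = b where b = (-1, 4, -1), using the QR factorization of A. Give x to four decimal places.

q_1 = a_1/‖a_1‖ = (-1, 1, -4)/4.2426 = (-0.2357, 0.2357, -0.9428).
r_{12} = q_1·a_2 = 3.0641.
u_2 = a_2 − 3.0641·q_1 = (0.7222, 0.2778, -0.1111).
‖u_2‖ = 0.7817, so q_2 = (0.9239, 0.3553, -0.1421).
Qᵀb = (2.1213, 0.6396).
Back-substitute: x_2 = 0.6396/0.7817 = 0.8182.
x_1 = (2.1213 − 3.0641·0.8182)/4.2426 = -0.0909.

x = (-0.0909, 0.8182)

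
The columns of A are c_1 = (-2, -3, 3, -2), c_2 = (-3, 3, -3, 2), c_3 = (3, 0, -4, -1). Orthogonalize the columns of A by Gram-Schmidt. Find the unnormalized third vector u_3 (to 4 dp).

u_3 = (0.0000, -1.3636, -2.6364, -1.9091)

e_1 = c_1/‖c_1‖ = (-2, -3, 3, -2)/5.0990 = (-0.3922, -0.5883, 0.5883, -0.3922).
r_{12} = e_1·c_2 = -3.1379.
u_2 = c_2 + 3.1379·e_1 = (-4.2308, 1.1538, -1.1538, 0.7692).
‖u_2‖ = 4.5993, so e_2 = (-0.9199, 0.2509, -0.2509, 0.1672).
r_{13} = e_1·c_3 = -3.1379; r_{23} = e_2·c_3 = -1.9234.
u_3 = c_3 + 3.1379·e_1 + 1.9234·e_2 = (0.0000, -1.3636, -2.6364, -1.9091).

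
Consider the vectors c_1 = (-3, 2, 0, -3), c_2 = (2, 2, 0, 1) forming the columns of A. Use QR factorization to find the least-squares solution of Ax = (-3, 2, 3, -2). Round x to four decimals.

c_1 = (-3, 2, 0, -3); ‖c_1‖ = 4.6904, so q_1 = (-0.6396, 0.4264, 0.0000, -0.6396).
q_1·c_2 = (-0.6396)·2 + 0.4264·2 + 0.0000·0 + (-0.6396)·1 = -1.0660.
u_2 = c_2 + 1.0660·q_1 = (1.3182, 2.4545, 0.0000, 0.3182).
‖u_2‖ = 2.8042, so q_2 = (0.4701, 0.8753, 0.0000, 0.1135).
Qᵀb = (4.0508, 0.1135).
Back-substitute: x_2 = 0.1135/2.8042 = 0.0405.
x_1 = (4.0508 + 1.0660·0.0405)/4.6904 = 0.8728.

x = (0.8728, 0.0405)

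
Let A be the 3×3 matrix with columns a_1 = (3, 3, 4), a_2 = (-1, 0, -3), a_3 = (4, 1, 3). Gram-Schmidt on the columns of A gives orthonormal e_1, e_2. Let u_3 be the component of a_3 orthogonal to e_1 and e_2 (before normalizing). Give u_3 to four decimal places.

u_3 = (1.7217, -0.9565, -0.5739)

a_1 = (3, 3, 4); ‖a_1‖ = 5.8310, so e_1 = (0.5145, 0.5145, 0.6860).
e_1·a_2 = 0.5145·(-1) + 0.5145·0 + 0.6860·(-3) = -2.5725.
u_2 = a_2 + 2.5725·e_1 = (0.3235, 1.3235, -1.2353).
‖u_2‖ = 1.8391, so e_2 = (0.1759, 0.7197, -0.6717).
e_1·a_3 = 0.5145·4 + 0.5145·1 + 0.6860·3 = 4.6305; e_2·a_3 = 0.1759·4 + 0.7197·1 + (-0.6717)·3 = -0.5917.
u_3 = a_3 − 4.6305·e_1 + 0.5917·e_2 = (1.7217, -0.9565, -0.5739).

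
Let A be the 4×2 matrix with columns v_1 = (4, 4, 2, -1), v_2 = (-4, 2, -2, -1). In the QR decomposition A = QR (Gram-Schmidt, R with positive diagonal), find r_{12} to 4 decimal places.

r_{12} = -1.8084

v_1 = (4, 4, 2, -1); ‖v_1‖ = 6.0828, so q_1 = (0.6576, 0.6576, 0.3288, -0.1644).
r_{12} = q_1·v_2 = -1.8084.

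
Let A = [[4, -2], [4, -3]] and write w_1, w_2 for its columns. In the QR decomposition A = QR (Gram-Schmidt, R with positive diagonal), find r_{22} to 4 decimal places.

r_{22} = 0.7071

w_1 = (4, 4); ‖w_1‖ = 5.6569, so q_1 = (0.7071, 0.7071).
q_1·w_2 = 0.7071·(-2) + 0.7071·(-3) = -3.5355.
u_2 = w_2 + 3.5355·q_1 = (0.5000, -0.5000).
r_{22} = ‖u_2‖ = 0.7071.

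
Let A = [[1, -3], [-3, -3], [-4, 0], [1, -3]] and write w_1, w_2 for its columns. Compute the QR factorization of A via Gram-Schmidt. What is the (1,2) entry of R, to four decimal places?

e_1 = w_1/‖w_1‖ = (1, -3, -4, 1)/5.1962 = (0.1925, -0.5774, -0.7698, 0.1925).
r_{12} = e_1·w_2 = 0.5774.

r_{12} = 0.5774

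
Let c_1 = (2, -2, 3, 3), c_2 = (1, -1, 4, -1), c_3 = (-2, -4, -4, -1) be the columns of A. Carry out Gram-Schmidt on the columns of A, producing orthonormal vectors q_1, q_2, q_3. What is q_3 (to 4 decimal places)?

q_3 = (-0.2187, -0.9184, -0.2332, -0.2332)

q_1 = c_1/‖c_1‖ = (2, -2, 3, 3)/5.0990 = (0.3922, -0.3922, 0.5883, 0.5883).
r_{12} = q_1·c_2 = 2.5495.
u_2 = c_2 − 2.5495·q_1 = (0.0000, 0.0000, 2.5000, -2.5000).
‖u_2‖ = 3.5355, so q_2 = (0.0000, 0.0000, 0.7071, -0.7071).
r_{13} = q_1·c_3 = -2.1573; r_{23} = q_2·c_3 = -2.1213.
u_3 = c_3 + 2.1573·q_1 + 2.1213·q_2 = (-1.1538, -4.8462, -1.2308, -1.2308).
‖u_3‖ = 5.2769, so q_3 = (-0.2187, -0.9184, -0.2332, -0.2332).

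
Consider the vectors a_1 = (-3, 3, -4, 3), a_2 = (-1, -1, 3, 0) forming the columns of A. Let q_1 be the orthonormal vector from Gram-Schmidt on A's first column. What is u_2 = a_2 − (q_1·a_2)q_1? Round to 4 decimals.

a_1 = (-3, 3, -4, 3); ‖a_1‖ = 6.5574, so q_1 = (-0.4575, 0.4575, -0.6100, 0.4575).
q_1·a_2 = (-0.4575)·(-1) + 0.4575·(-1) + (-0.6100)·3 + 0.4575·0 = -1.8300.
u_2 = a_2 + 1.8300·q_1 = (-1.8372, -0.1628, 1.8837, 0.8372).

u_2 = (-1.8372, -0.1628, 1.8837, 0.8372)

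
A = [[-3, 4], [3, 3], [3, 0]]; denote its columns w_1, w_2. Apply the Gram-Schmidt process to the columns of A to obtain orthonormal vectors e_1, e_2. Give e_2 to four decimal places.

e_1 = w_1/‖w_1‖ = (-3, 3, 3)/5.1962 = (-0.5774, 0.5774, 0.5774).
r_{12} = e_1·w_2 = -0.5774.
u_2 = w_2 + 0.5774·e_1 = (3.6667, 3.3333, 0.3333).
‖u_2‖ = 4.9666, so e_2 = (0.7383, 0.6712, 0.0671).

e_2 = (0.7383, 0.6712, 0.0671)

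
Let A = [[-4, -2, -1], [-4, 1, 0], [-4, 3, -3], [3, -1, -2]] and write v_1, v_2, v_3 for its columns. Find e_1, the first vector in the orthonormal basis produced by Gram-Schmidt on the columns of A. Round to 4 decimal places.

v_1 = (-4, -4, -4, 3); ‖v_1‖ = 7.5498, so e_1 = (-0.5298, -0.5298, -0.5298, 0.3974).

e_1 = (-0.5298, -0.5298, -0.5298, 0.3974)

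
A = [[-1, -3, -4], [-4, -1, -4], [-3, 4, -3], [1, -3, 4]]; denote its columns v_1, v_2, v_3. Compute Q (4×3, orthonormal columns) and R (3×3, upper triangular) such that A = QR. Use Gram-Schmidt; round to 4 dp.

Q = [[-0.1925, -0.5771, -0.6383], [-0.7698, -0.3825, 0.2476], [-0.5774, 0.5446, 0.1221], [0.1925, -0.4733, 0.7186]], R = [[5.1962, -1.5396, 6.3509], [0.0000, 5.7122, 0.3112], [0.0000, 0.0000, 4.0706]]

v_1 = (-1, -4, -3, 1); ‖v_1‖ = 5.1962, so q_1 = (-0.1925, -0.7698, -0.5774, 0.1925).
q_1·v_2 = (-0.1925)·(-3) + (-0.7698)·(-1) + (-0.5774)·4 + 0.1925·(-3) = -1.5396.
u_2 = v_2 + 1.5396·q_1 = (-3.2963, -2.1852, 3.1111, -2.7037).
‖u_2‖ = 5.7122, so q_2 = (-0.5771, -0.3825, 0.5446, -0.4733).
q_1·v_3 = (-0.1925)·(-4) + (-0.7698)·(-4) + (-0.5774)·(-3) + 0.1925·4 = 6.3509; q_2·v_3 = (-0.5771)·(-4) + (-0.3825)·(-4) + 0.5446·(-3) + (-0.4733)·4 = 0.3112.
u_3 = v_3 − 6.3509·q_1 − 0.3112·q_2 = (-2.5982, 1.0079, 0.4972, 2.9251).
‖u_3‖ = 4.0706, so q_3 = (-0.6383, 0.2476, 0.1221, 0.7186).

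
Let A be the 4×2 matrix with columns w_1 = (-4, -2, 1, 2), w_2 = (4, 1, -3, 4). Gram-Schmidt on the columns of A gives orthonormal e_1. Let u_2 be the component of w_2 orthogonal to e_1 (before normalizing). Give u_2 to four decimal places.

w_1 = (-4, -2, 1, 2); ‖w_1‖ = 5.0000, so e_1 = (-0.8000, -0.4000, 0.2000, 0.4000).
e_1·w_2 = (-0.8000)·4 + (-0.4000)·1 + 0.2000·(-3) + 0.4000·4 = -2.6000.
u_2 = w_2 + 2.6000·e_1 = (1.9200, -0.0400, -2.4800, 5.0400).

u_2 = (1.9200, -0.0400, -2.4800, 5.0400)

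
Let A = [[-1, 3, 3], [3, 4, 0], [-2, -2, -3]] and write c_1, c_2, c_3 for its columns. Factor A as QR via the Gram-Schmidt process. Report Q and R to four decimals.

Q = [[-0.2673, 0.9548, 0.1299], [0.8018, 0.2951, -0.5197], [-0.5345, -0.0347, -0.8444]], R = [[3.7417, 3.4744, 0.8018], [0.0000, 4.1144, 2.9686], [0.0000, 0.0000, 2.9231]]

q_1 = c_1/‖c_1‖ = (-1, 3, -2)/3.7417 = (-0.2673, 0.8018, -0.5345).
r_{12} = q_1·c_2 = 3.4744.
u_2 = c_2 − 3.4744·q_1 = (3.9286, 1.2143, -0.1429).
‖u_2‖ = 4.1144, so q_2 = (0.9548, 0.2951, -0.0347).
r_{13} = q_1·c_3 = 0.8018; r_{23} = q_2·c_3 = 2.9686.
u_3 = c_3 − 0.8018·q_1 − 2.9686·q_2 = (0.3797, -1.5190, -2.4684).
‖u_3‖ = 2.9231, so q_3 = (0.1299, -0.5197, -0.8444).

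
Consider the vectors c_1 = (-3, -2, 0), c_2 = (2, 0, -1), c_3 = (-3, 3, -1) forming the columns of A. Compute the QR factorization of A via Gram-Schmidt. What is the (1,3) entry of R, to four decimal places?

c_1 = (-3, -2, 0); ‖c_1‖ = 3.6056, so q_1 = (-0.8321, -0.5547, 0.0000).
r_{13} = q_1·c_3 = 0.8321.

r_{13} = 0.8321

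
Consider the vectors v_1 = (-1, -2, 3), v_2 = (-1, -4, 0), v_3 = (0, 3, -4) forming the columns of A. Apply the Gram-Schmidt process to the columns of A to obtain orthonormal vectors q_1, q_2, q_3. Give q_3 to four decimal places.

q_3 = (-0.9577, 0.2394, -0.1596)

v_1 = (-1, -2, 3); ‖v_1‖ = 3.7417, so q_1 = (-0.2673, -0.5345, 0.8018).
q_1·v_2 = (-0.2673)·(-1) + (-0.5345)·(-4) + 0.8018·0 = 2.4054.
u_2 = v_2 − 2.4054·q_1 = (-0.3571, -2.7143, -1.9286).
‖u_2‖ = 3.3488, so q_2 = (-0.1066, -0.8105, -0.5759).
q_1·v_3 = (-0.2673)·0 + (-0.5345)·3 + 0.8018·(-4) = -4.8107; q_2·v_3 = (-0.1066)·0 + (-0.8105)·3 + (-0.5759)·(-4) = -0.1280.
u_3 = v_3 + 4.8107·q_1 + 0.1280·q_2 = (-1.2994, 0.3248, -0.2166).
‖u_3‖ = 1.3567, so q_3 = (-0.9577, 0.2394, -0.1596).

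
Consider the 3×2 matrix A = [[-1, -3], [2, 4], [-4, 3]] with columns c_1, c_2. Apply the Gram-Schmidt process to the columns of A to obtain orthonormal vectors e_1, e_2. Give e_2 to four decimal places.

c_1 = (-1, 2, -4); ‖c_1‖ = 4.5826, so e_1 = (-0.2182, 0.4364, -0.8729).
e_1·c_2 = (-0.2182)·(-3) + 0.4364·4 + (-0.8729)·3 = -0.2182.
u_2 = c_2 + 0.2182·e_1 = (-3.0476, 4.0952, 2.8095).
‖u_2‖ = 5.8269, so e_2 = (-0.5230, 0.7028, 0.4822).

e_2 = (-0.5230, 0.7028, 0.4822)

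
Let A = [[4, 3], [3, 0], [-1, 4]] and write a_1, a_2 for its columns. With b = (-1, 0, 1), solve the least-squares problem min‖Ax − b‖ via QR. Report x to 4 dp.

x = (-0.2270, 0.1126)

q_1 = a_1/‖a_1‖ = (4, 3, -1)/5.0990 = (0.7845, 0.5883, -0.1961).
r_{12} = q_1·a_2 = 1.5689.
u_2 = a_2 − 1.5689·q_1 = (1.7692, -0.9231, 4.3077).
‖u_2‖ = 4.7475, so q_2 = (0.3727, -0.1944, 0.9074).
Qᵀb = (-0.9806, 0.5347).
Back-substitute: x_2 = 0.5347/4.7475 = 0.1126.
x_1 = (-0.9806 − 1.5689·0.1126)/5.0990 = -0.2270.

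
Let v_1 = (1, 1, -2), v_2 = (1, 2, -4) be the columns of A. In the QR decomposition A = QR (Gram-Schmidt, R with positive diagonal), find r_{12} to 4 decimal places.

q_1 = v_1/‖v_1‖ = (1, 1, -2)/2.4495 = (0.4082, 0.4082, -0.8165).
r_{12} = q_1·v_2 = 4.4907.

r_{12} = 4.4907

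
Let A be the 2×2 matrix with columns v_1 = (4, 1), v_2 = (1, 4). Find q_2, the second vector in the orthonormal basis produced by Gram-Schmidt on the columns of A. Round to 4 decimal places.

q_2 = (-0.2425, 0.9701)

q_1 = v_1/‖v_1‖ = (4, 1)/4.1231 = (0.9701, 0.2425).
r_{12} = q_1·v_2 = 1.9403.
u_2 = v_2 − 1.9403·q_1 = (-0.8824, 3.5294).
‖u_2‖ = 3.6380, so q_2 = (-0.2425, 0.9701).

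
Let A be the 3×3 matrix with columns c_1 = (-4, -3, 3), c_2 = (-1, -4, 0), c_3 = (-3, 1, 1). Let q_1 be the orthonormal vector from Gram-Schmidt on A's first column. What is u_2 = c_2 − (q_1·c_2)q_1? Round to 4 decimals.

c_1 = (-4, -3, 3); ‖c_1‖ = 5.8310, so q_1 = (-0.6860, -0.5145, 0.5145).
q_1·c_2 = (-0.6860)·(-1) + (-0.5145)·(-4) + 0.5145·0 = 2.7440.
u_2 = c_2 − 2.7440·q_1 = (0.8824, -2.5882, -1.4118).

u_2 = (0.8824, -2.5882, -1.4118)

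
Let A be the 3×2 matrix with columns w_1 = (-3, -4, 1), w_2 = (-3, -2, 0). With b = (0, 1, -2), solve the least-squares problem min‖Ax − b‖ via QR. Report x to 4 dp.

x = (-0.8980, 1.0204)

e_1 = w_1/‖w_1‖ = (-3, -4, 1)/5.0990 = (-0.5883, -0.7845, 0.1961).
r_{12} = e_1·w_2 = 3.3340.
u_2 = w_2 − 3.3340·e_1 = (-1.0385, 0.6154, -0.6538).
‖u_2‖ = 1.3728, so e_2 = (-0.7564, 0.4483, -0.4763).
Qᵀb = (-1.1767, 1.4008).
Back-substitute: x_2 = 1.4008/1.3728 = 1.0204.
x_1 = (-1.1767 − 3.3340·1.0204)/5.0990 = -0.8980.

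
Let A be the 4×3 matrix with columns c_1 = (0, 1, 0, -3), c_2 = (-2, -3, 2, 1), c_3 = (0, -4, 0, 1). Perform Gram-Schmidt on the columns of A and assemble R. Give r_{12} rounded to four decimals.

r_{12} = -1.8974

c_1 = (0, 1, 0, -3); ‖c_1‖ = 3.1623, so q_1 = (0.0000, 0.3162, 0.0000, -0.9487).
r_{12} = q_1·c_2 = -1.8974.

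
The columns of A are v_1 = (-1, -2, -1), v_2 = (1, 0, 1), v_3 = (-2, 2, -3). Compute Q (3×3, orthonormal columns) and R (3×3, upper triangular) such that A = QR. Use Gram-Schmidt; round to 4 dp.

Q = [[-0.4082, 0.5774, 0.7071], [-0.8165, -0.5774, 0.0000], [-0.4082, 0.5774, -0.7071]], R = [[2.4495, -0.8165, 0.4082], [0.0000, 1.1547, -4.0415], [0.0000, 0.0000, 0.7071]]

q_1 = v_1/‖v_1‖ = (-1, -2, -1)/2.4495 = (-0.4082, -0.8165, -0.4082).
r_{12} = q_1·v_2 = -0.8165.
u_2 = v_2 + 0.8165·q_1 = (0.6667, -0.6667, 0.6667).
‖u_2‖ = 1.1547, so q_2 = (0.5774, -0.5774, 0.5774).
r_{13} = q_1·v_3 = 0.4082; r_{23} = q_2·v_3 = -4.0415.
u_3 = v_3 − 0.4082·q_1 + 4.0415·q_2 = (0.5000, 0.0000, -0.5000).
‖u_3‖ = 0.7071, so q_3 = (0.7071, 0.0000, -0.7071).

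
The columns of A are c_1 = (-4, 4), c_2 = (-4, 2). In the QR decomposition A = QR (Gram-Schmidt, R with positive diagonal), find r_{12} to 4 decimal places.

r_{12} = 4.2426

c_1 = (-4, 4); ‖c_1‖ = 5.6569, so e_1 = (-0.7071, 0.7071).
r_{12} = e_1·c_2 = 4.2426.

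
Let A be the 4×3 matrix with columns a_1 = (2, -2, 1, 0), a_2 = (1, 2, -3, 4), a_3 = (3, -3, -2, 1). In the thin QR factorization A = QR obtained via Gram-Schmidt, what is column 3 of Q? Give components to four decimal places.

e_1 = a_1/‖a_1‖ = (2, -2, 1, 0)/3.0000 = (0.6667, -0.6667, 0.3333, 0.0000).
r_{12} = e_1·a_2 = -1.6667.
u_2 = a_2 + 1.6667·e_1 = (2.1111, 0.8889, -2.4444, 4.0000).
‖u_2‖ = 5.2175, so e_2 = (0.4046, 0.1704, -0.4685, 0.7667).
r_{13} = e_1·a_3 = 3.3333; r_{23} = e_2·a_3 = 2.4064.
u_3 = a_3 − 3.3333·e_1 − 2.4064·e_2 = (-0.1959, -1.1878, -1.9837, -0.8449).
‖u_3‖ = 2.4694, so e_3 = (-0.0793, -0.4810, -0.8033, -0.3421).

e_3 = (-0.0793, -0.4810, -0.8033, -0.3421)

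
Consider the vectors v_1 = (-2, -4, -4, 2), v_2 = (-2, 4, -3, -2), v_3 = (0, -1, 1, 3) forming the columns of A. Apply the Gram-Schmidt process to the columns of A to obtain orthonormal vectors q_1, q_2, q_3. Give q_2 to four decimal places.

q_2 = (-0.3853, 0.6305, -0.5955, -0.3153)

v_1 = (-2, -4, -4, 2); ‖v_1‖ = 6.3246, so q_1 = (-0.3162, -0.6325, -0.6325, 0.3162).
q_1·v_2 = (-0.3162)·(-2) + (-0.6325)·4 + (-0.6325)·(-3) + 0.3162·(-2) = -0.6325.
u_2 = v_2 + 0.6325·q_1 = (-2.2000, 3.6000, -3.4000, -1.8000).
‖u_2‖ = 5.7096, so q_2 = (-0.3853, 0.6305, -0.5955, -0.3153).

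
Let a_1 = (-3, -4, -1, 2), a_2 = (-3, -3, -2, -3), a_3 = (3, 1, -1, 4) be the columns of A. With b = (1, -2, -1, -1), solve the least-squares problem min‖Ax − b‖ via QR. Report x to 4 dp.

x = (-0.1999, 0.6973, 0.4645)

a_1 = (-3, -4, -1, 2); ‖a_1‖ = 5.4772, so q_1 = (-0.5477, -0.7303, -0.1826, 0.3651).
q_1·a_2 = (-0.5477)·(-3) + (-0.7303)·(-3) + (-0.1826)·(-2) + 0.3651·(-3) = 3.1038.
u_2 = a_2 − 3.1038·q_1 = (-1.3000, -0.7333, -1.4333, -4.1333).
‖u_2‖ = 4.6224, so q_2 = (-0.2812, -0.1586, -0.3101, -0.8942).
q_1·a_3 = (-0.5477)·3 + (-0.7303)·1 + (-0.1826)·(-1) + 0.3651·4 = -0.7303; q_2·a_3 = (-0.2812)·3 + (-0.1586)·1 + (-0.3101)·(-1) + (-0.8942)·4 = -4.2691.
u_3 = a_3 + 0.7303·q_1 + 4.2691·q_2 = (1.3994, -0.2106, -2.4571, 0.4493).
‖u_3‖ = 2.8709, so q_3 = (0.4874, -0.0734, -0.8559, 0.1565).
Qᵀb = (0.7303, 1.2403, 1.3335).
Back-substitute: x_3 = 1.3335/2.8709 = 0.4645.
x_2 = (1.2403 + 4.2691·0.4645)/4.6224 = 0.6973.
x_1 = (0.7303 − 3.1038·0.6973 + 0.7303·0.4645)/5.4772 = -0.1999.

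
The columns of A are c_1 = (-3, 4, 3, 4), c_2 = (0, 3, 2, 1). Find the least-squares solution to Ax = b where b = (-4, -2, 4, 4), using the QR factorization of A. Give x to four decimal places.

c_1 = (-3, 4, 3, 4); ‖c_1‖ = 7.0711, so q_1 = (-0.4243, 0.5657, 0.4243, 0.5657).
q_1·c_2 = (-0.4243)·0 + 0.5657·3 + 0.4243·2 + 0.5657·1 = 3.1113.
u_2 = c_2 − 3.1113·q_1 = (1.3200, 1.2400, 0.6800, -0.7600).
‖u_2‖ = 2.0785, so q_2 = (0.6351, 0.5966, 0.3272, -0.3657).
Qᵀb = (4.5255, -3.8875).
Back-substitute: x_2 = -3.8875/2.0785 = -1.8704.
x_1 = (4.5255 − 3.1113·(-1.8704))/7.0711 = 1.4630.

x = (1.4630, -1.8704)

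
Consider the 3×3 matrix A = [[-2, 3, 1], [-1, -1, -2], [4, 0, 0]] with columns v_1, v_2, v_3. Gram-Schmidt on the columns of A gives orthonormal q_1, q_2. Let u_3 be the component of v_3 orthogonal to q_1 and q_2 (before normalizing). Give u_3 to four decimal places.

v_1 = (-2, -1, 4); ‖v_1‖ = 4.5826, so q_1 = (-0.4364, -0.2182, 0.8729).
q_1·v_2 = (-0.4364)·3 + (-0.2182)·(-1) + 0.8729·0 = -1.0911.
u_2 = v_2 + 1.0911·q_1 = (2.5238, -1.2381, 0.9524).
‖u_2‖ = 2.9681, so q_2 = (0.8503, -0.4171, 0.3209).
q_1·v_3 = (-0.4364)·1 + (-0.2182)·(-2) + 0.8729·0 = 0.0000; q_2·v_3 = 0.8503·1 + (-0.4171)·(-2) + 0.3209·0 = 1.6846.
u_3 = v_3 + 0.0000·q_1 − 1.6846·q_2 = (-0.4324, -1.2973, -0.5405).

u_3 = (-0.4324, -1.2973, -0.5405)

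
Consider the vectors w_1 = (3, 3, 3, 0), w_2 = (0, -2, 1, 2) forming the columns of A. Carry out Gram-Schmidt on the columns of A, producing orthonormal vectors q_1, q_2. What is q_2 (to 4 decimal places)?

q_2 = (0.1132, -0.5661, 0.4529, 0.6794)

w_1 = (3, 3, 3, 0); ‖w_1‖ = 5.1962, so q_1 = (0.5774, 0.5774, 0.5774, 0.0000).
q_1·w_2 = 0.5774·0 + 0.5774·(-2) + 0.5774·1 + 0.0000·2 = -0.5774.
u_2 = w_2 + 0.5774·q_1 = (0.3333, -1.6667, 1.3333, 2.0000).
‖u_2‖ = 2.9439, so q_2 = (0.1132, -0.5661, 0.4529, 0.6794).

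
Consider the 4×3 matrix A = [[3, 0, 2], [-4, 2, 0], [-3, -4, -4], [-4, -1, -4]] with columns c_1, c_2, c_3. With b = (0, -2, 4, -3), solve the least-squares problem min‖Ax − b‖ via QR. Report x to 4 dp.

x = (-0.7619, -2.3333, 1.9048)

c_1 = (3, -4, -3, -4); ‖c_1‖ = 7.0711, so e_1 = (0.4243, -0.5657, -0.4243, -0.5657).
e_1·c_2 = 0.4243·0 + (-0.5657)·2 + (-0.4243)·(-4) + (-0.5657)·(-1) = 1.1314.
u_2 = c_2 − 1.1314·e_1 = (-0.4800, 2.6400, -3.5200, -0.3600).
‖u_2‖ = 4.4407, so e_2 = (-0.1081, 0.5945, -0.7927, -0.0811).
e_1·c_3 = 0.4243·2 + (-0.5657)·0 + (-0.4243)·(-4) + (-0.5657)·(-4) = 4.8083; e_2·c_3 = (-0.1081)·2 + 0.5945·0 + (-0.7927)·(-4) + (-0.0811)·(-4) = 3.2787.
u_3 = c_3 − 4.8083·e_1 − 3.2787·e_2 = (0.3144, 0.7708, 0.6389, -1.0142).
‖u_3‖ = 1.4594, so e_3 = (0.2154, 0.5282, 0.4378, -0.6949).
Qᵀb = (1.1314, -4.1164, 2.7798).
Back-substitute: x_3 = 2.7798/1.4594 = 1.9048.
x_2 = (-4.1164 − 3.2787·1.9048)/4.4407 = -2.3333.
x_1 = (1.1314 − 1.1314·(-2.3333) − 4.8083·1.9048)/7.0711 = -0.7619.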